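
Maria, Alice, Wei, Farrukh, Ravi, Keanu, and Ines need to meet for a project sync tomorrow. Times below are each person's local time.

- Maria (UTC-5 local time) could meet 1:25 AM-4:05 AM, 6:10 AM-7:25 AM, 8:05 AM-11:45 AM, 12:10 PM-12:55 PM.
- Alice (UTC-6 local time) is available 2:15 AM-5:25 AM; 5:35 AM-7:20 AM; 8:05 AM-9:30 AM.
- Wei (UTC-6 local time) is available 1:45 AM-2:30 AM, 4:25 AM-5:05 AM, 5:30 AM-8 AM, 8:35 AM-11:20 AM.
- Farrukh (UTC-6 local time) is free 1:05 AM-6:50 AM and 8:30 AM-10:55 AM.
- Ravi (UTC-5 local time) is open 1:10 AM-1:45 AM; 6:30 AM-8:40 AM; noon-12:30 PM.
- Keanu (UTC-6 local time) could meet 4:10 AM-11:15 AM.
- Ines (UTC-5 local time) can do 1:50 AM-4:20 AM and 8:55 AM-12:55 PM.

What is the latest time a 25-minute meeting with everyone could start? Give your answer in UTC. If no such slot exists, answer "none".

none

Maria in UTC: 06:25-09:05, 11:10-12:25, 13:05-16:45, 17:10-17:55 (add 5h to convert from UTC-5).
Alice in UTC: 08:15-11:25, 11:35-13:20, 14:05-15:30 (add 6h to convert from UTC-6).
Wei in UTC: 07:45-08:30, 10:25-11:05, 11:30-14:00, 14:35-17:20 (add 6h to convert from UTC-6).
Farrukh in UTC: 07:05-12:50, 14:30-16:55 (add 6h to convert from UTC-6).
Ravi in UTC: 06:10-06:45, 11:30-13:40, 17:00-17:30 (add 5h to convert from UTC-5).
Keanu in UTC: 10:10-17:15 (add 6h to convert from UTC-6).
Ines in UTC: 06:50-09:20, 13:55-17:55 (add 5h to convert from UTC-5).
Maria ∩ Alice: 08:15-09:05, 11:10-11:25, 11:35-12:25, 13:05-13:20, 14:05-15:30.
Maria ∩ Alice ∩ Wei: 08:15-08:30, 11:35-12:25, 13:05-13:20, 14:35-15:30.
Maria ∩ Alice ∩ Wei ∩ Farrukh: 08:15-08:30, 11:35-12:25, 14:35-15:30.
Maria ∩ Alice ∩ Wei ∩ Farrukh ∩ Ravi: 11:35-12:25.
Maria ∩ Alice ∩ Wei ∩ Farrukh ∩ Ravi ∩ Keanu: 11:35-12:25.
Maria ∩ Alice ∩ Wei ∩ Farrukh ∩ Ravi ∩ Keanu ∩ Ines: ∅.
There is no time when everyone is free.
No common window is at least 25 minutes long.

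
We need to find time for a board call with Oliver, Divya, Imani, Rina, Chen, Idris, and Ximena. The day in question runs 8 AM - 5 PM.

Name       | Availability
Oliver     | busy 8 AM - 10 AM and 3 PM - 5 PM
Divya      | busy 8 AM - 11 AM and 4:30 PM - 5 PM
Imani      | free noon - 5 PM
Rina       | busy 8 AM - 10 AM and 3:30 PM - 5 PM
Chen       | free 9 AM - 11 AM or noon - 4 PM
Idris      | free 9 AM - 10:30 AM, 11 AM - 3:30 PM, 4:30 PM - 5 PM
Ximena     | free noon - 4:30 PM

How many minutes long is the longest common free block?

Oliver free: 10:00-15:00 (invert busy blocks within the working day).
Divya free: 11:00-16:30 (invert busy blocks within the working day).
Imani free: 12:00-17:00.
Rina free: 10:00-15:30 (invert busy blocks within the working day).
Chen free: 09:00-11:00, 12:00-16:00.
Idris free: 09:00-10:30, 11:00-15:30, 16:30-17:00.
Ximena free: 12:00-16:30.
Oliver ∩ Divya: 11:00-15:00.
Oliver ∩ Divya ∩ Imani: 12:00-15:00.
Oliver ∩ Divya ∩ Imani ∩ Rina: 12:00-15:00.
Oliver ∩ Divya ∩ Imani ∩ Rina ∩ Chen: 12:00-15:00.
Oliver ∩ Divya ∩ Imani ∩ Rina ∩ Chen ∩ Idris: 12:00-15:00.
Oliver ∩ Divya ∩ Imani ∩ Rina ∩ Chen ∩ Idris ∩ Ximena: 12:00-15:00.
The longest is 12:00-15:00 at 180 minutes.

180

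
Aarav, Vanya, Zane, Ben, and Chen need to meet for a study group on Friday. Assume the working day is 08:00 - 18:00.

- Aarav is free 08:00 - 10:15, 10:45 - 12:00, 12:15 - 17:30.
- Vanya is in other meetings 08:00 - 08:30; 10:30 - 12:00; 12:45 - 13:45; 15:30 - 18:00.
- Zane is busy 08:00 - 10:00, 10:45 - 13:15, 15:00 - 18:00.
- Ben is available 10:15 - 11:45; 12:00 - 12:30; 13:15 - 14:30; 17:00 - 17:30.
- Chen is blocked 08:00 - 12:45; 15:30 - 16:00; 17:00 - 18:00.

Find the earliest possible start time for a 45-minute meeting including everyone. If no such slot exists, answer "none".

Aarav free: 08:00-10:15, 10:45-12:00, 12:15-17:30.
Vanya free: 08:30-10:30, 12:00-12:45, 13:45-15:30 (invert busy blocks within the working day).
Zane free: 10:00-10:45, 13:15-15:00 (invert busy blocks within the working day).
Ben free: 10:15-11:45, 12:00-12:30, 13:15-14:30, 17:00-17:30.
Chen free: 12:45-15:30, 16:00-17:00 (invert busy blocks within the working day).
Aarav ∩ Vanya: 08:30-10:15, 12:15-12:45, 13:45-15:30.
Aarav ∩ Vanya ∩ Zane: 10:00-10:15, 13:45-15:00.
Aarav ∩ Vanya ∩ Zane ∩ Ben: 13:45-14:30.
Aarav ∩ Vanya ∩ Zane ∩ Ben ∩ Chen: 13:45-14:30.
The first common window of at least 45 minutes is 13:45-14:30, so the earliest start is 13:45.

13:45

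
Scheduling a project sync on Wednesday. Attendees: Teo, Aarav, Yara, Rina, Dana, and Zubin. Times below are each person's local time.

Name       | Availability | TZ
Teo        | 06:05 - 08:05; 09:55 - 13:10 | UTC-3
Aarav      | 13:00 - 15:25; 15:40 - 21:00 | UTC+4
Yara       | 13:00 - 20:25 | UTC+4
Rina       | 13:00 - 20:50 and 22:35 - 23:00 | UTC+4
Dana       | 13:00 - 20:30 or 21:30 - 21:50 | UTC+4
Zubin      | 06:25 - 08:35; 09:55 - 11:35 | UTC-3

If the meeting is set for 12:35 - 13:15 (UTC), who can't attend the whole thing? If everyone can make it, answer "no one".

Teo, Zubin

Teo in UTC: 09:05-11:05, 12:55-16:10 (add 3h to convert from UTC-3).
Aarav in UTC: 09:00-11:25, 11:40-17:00 (subtract 4h to convert from UTC+4).
Yara in UTC: 09:00-16:25 (subtract 4h to convert from UTC+4).
Rina in UTC: 09:00-16:50, 18:35-19:00 (subtract 4h to convert from UTC+4).
Dana in UTC: 09:00-16:30, 17:30-17:50 (subtract 4h to convert from UTC+4).
Zubin in UTC: 09:25-11:35, 12:55-14:35 (add 3h to convert from UTC-3).
Teo: not fully free for 12:35-13:15. Aarav: free for 12:35-13:15. Yara: free for 12:35-13:15. Rina: free for 12:35-13:15. Dana: free for 12:35-13:15. Zubin: not fully free for 12:35-13:15.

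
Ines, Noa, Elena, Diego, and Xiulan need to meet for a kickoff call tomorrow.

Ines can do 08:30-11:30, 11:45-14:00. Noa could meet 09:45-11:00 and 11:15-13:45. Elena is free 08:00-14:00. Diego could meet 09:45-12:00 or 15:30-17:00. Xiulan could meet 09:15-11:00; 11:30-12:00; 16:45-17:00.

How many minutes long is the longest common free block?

Ines ∩ Noa: 09:45-11:00, 11:15-11:30, 11:45-13:45.
Ines ∩ Noa ∩ Elena: 09:45-11:00, 11:15-11:30, 11:45-13:45.
Ines ∩ Noa ∩ Elena ∩ Diego: 09:45-11:00, 11:15-11:30, 11:45-12:00.
Ines ∩ Noa ∩ Elena ∩ Diego ∩ Xiulan: 09:45-11:00, 11:45-12:00.
The longest is 09:45-11:00 at 75 minutes.

75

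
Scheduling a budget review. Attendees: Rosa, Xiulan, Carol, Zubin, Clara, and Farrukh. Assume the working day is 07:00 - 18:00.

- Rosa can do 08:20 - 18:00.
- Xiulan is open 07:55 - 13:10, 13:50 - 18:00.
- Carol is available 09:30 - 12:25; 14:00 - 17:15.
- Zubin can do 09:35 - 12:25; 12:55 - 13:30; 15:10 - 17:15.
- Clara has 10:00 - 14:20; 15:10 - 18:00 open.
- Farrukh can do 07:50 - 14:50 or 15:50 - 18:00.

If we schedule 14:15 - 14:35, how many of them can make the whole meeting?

4

Rosa, Xiulan, Carol, and Farrukh can make the full 14:15-14:35 slot — that's 4.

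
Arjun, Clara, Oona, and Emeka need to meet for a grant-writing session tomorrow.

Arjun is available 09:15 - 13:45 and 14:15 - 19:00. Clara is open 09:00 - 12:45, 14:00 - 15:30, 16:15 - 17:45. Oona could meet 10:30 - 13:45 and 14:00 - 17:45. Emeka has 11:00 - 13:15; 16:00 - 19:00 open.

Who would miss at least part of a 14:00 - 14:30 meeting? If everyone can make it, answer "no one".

Arjun: not fully free for 14:00-14:30. Clara: free for 14:00-14:30. Oona: free for 14:00-14:30. Emeka: not fully free for 14:00-14:30.

Arjun, Emeka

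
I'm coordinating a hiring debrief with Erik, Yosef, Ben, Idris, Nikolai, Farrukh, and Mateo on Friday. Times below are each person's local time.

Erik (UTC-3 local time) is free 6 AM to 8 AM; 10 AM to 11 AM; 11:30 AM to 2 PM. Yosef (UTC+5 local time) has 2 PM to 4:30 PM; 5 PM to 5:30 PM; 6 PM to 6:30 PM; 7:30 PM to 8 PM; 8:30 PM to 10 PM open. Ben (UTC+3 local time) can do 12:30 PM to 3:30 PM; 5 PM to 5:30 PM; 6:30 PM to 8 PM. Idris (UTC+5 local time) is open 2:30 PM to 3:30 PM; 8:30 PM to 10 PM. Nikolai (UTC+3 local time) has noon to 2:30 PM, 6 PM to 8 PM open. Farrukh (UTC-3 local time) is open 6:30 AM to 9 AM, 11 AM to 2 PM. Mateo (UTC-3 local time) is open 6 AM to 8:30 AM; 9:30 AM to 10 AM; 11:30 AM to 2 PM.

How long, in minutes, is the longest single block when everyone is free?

90

Erik in UTC: 09:00-11:00, 13:00-14:00, 14:30-17:00 (add 3h to convert from UTC-3).
Yosef in UTC: 09:00-11:30, 12:00-12:30, 13:00-13:30, 14:30-15:00, 15:30-17:00 (subtract 5h to convert from UTC+5).
Ben in UTC: 09:30-12:30, 14:00-14:30, 15:30-17:00 (subtract 3h to convert from UTC+3).
Idris in UTC: 09:30-10:30, 15:30-17:00 (subtract 5h to convert from UTC+5).
Nikolai in UTC: 09:00-11:30, 15:00-17:00 (subtract 3h to convert from UTC+3).
Farrukh in UTC: 09:30-12:00, 14:00-17:00 (add 3h to convert from UTC-3).
Mateo in UTC: 09:00-11:30, 12:30-13:00, 14:30-17:00 (add 3h to convert from UTC-3).
Erik ∩ Yosef: 09:00-11:00, 13:00-13:30, 14:30-15:00, 15:30-17:00.
Erik ∩ Yosef ∩ Ben: 09:30-11:00, 15:30-17:00.
Erik ∩ Yosef ∩ Ben ∩ Idris: 09:30-10:30, 15:30-17:00.
Erik ∩ Yosef ∩ Ben ∩ Idris ∩ Nikolai: 09:30-10:30, 15:30-17:00.
Erik ∩ Yosef ∩ Ben ∩ Idris ∩ Nikolai ∩ Farrukh: 09:30-10:30, 15:30-17:00.
Erik ∩ Yosef ∩ Ben ∩ Idris ∩ Nikolai ∩ Farrukh ∩ Mateo: 09:30-10:30, 15:30-17:00.
The longest is 15:30-17:00 at 90 minutes.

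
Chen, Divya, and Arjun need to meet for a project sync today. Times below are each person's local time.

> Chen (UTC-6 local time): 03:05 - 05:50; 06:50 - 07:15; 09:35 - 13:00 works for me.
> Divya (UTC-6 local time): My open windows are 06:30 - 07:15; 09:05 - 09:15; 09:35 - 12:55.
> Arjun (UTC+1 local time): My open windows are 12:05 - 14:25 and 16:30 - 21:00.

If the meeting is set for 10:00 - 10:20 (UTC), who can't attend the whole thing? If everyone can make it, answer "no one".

Arjun, Divya

Chen in UTC: 09:05-11:50, 12:50-13:15, 15:35-19:00 (add 6h to convert from UTC-6).
Divya in UTC: 12:30-13:15, 15:05-15:15, 15:35-18:55 (add 6h to convert from UTC-6).
Arjun in UTC: 11:05-13:25, 15:30-20:00 (subtract 1h to convert from UTC+1).
Chen: free for 10:00-10:20. Divya: not fully free for 10:00-10:20. Arjun: not fully free for 10:00-10:20.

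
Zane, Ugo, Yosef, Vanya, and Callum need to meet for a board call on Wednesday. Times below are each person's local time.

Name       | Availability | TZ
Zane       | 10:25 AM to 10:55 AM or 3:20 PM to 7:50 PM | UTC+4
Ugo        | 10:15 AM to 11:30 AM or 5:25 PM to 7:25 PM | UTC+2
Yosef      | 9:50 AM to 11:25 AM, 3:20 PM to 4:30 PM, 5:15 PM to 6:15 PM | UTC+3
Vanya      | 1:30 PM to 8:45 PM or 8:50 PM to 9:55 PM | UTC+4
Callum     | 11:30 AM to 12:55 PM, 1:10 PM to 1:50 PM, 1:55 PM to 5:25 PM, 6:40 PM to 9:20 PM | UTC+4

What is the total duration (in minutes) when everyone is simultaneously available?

0

Zane in UTC: 06:25-06:55, 11:20-15:50 (subtract 4h to convert from UTC+4).
Ugo in UTC: 08:15-09:30, 15:25-17:25 (subtract 2h to convert from UTC+2).
Yosef in UTC: 06:50-08:25, 12:20-13:30, 14:15-15:15 (subtract 3h to convert from UTC+3).
Vanya in UTC: 09:30-16:45, 16:50-17:55 (subtract 4h to convert from UTC+4).
Callum in UTC: 07:30-08:55, 09:10-09:50, 09:55-13:25, 14:40-17:20 (subtract 4h to convert from UTC+4).
Zane ∩ Ugo: 15:25-15:50.
Zane ∩ Ugo ∩ Yosef: ∅.
Zane ∩ Ugo ∩ Yosef ∩ Vanya: ∅.
Zane ∩ Ugo ∩ Yosef ∩ Vanya ∩ Callum: ∅.
There is no time when everyone is free.
There is no common window, so the total is 0 minutes.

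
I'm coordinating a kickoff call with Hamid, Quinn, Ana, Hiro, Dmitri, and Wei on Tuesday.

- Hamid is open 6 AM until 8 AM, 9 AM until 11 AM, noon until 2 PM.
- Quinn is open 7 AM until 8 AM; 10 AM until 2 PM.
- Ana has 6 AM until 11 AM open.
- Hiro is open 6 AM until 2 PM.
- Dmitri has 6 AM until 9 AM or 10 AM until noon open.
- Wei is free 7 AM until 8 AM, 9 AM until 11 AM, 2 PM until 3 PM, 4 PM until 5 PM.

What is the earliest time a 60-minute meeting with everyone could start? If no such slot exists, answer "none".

07:00

Hamid ∩ Quinn: 07:00-08:00, 10:00-11:00, 12:00-14:00.
Hamid ∩ Quinn ∩ Ana: 07:00-08:00, 10:00-11:00.
Hamid ∩ Quinn ∩ Ana ∩ Hiro: 07:00-08:00, 10:00-11:00.
Hamid ∩ Quinn ∩ Ana ∩ Hiro ∩ Dmitri: 07:00-08:00, 10:00-11:00.
Hamid ∩ Quinn ∩ Ana ∩ Hiro ∩ Dmitri ∩ Wei: 07:00-08:00, 10:00-11:00.
So the common availability across everyone is 07:00-08:00, 10:00-11:00.
The first common window of at least 60 minutes is 07:00-08:00, so the earliest start is 07:00.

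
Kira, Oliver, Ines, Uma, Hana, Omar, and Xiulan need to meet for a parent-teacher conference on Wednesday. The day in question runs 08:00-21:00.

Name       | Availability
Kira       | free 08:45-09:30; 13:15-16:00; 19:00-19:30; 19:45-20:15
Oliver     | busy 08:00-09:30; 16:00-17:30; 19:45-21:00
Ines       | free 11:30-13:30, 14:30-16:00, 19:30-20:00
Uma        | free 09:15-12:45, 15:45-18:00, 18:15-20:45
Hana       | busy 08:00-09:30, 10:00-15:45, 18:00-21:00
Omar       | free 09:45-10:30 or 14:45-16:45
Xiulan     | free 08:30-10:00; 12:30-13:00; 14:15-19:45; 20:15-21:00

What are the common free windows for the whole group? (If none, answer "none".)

Kira free: 08:45-09:30, 13:15-16:00, 19:00-19:30, 19:45-20:15.
Oliver free: 09:30-16:00, 17:30-19:45 (invert busy blocks within the working day).
Ines free: 11:30-13:30, 14:30-16:00, 19:30-20:00.
Uma free: 09:15-12:45, 15:45-18:00, 18:15-20:45.
Hana free: 09:30-10:00, 15:45-18:00 (invert busy blocks within the working day).
Omar free: 09:45-10:30, 14:45-16:45.
Xiulan free: 08:30-10:00, 12:30-13:00, 14:15-19:45, 20:15-21:00.
Kira ∩ Oliver: 13:15-16:00, 19:00-19:30.
Kira ∩ Oliver ∩ Ines: 13:15-13:30, 14:30-16:00.
Kira ∩ Oliver ∩ Ines ∩ Uma: 15:45-16:00.
Kira ∩ Oliver ∩ Ines ∩ Uma ∩ Hana: 15:45-16:00.
Kira ∩ Oliver ∩ Ines ∩ Uma ∩ Hana ∩ Omar: 15:45-16:00.
Kira ∩ Oliver ∩ Ines ∩ Uma ∩ Hana ∩ Omar ∩ Xiulan: 15:45-16:00.
So the common availability across everyone is 15:45-16:00.

15:45-16:00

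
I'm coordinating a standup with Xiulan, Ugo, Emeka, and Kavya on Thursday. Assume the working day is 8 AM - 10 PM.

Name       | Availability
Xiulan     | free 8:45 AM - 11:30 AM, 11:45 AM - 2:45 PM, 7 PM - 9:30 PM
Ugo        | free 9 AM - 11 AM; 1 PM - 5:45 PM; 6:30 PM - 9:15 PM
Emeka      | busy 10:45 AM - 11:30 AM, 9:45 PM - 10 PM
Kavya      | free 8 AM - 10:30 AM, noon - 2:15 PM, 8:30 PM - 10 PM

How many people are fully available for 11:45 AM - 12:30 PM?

2

Xiulan free: 08:45-11:30, 11:45-14:45, 19:00-21:30.
Ugo free: 09:00-11:00, 13:00-17:45, 18:30-21:15.
Emeka free: 08:00-10:45, 11:30-21:45 (invert busy blocks within the working day).
Kavya free: 08:00-10:30, 12:00-14:15, 20:30-22:00.
Xiulan and Emeka can make the full 11:45-12:30 slot — that's 2.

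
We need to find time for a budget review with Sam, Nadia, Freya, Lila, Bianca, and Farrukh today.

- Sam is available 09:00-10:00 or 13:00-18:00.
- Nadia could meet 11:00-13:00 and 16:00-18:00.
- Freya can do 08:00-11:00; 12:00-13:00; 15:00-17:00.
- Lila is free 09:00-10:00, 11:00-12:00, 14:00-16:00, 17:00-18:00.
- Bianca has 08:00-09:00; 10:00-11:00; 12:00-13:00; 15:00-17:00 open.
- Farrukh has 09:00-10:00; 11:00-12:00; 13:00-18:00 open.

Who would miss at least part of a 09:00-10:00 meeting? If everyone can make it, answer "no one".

Bianca, Nadia

Sam: free for 09:00-10:00. Nadia: not fully free for 09:00-10:00. Freya: free for 09:00-10:00. Lila: free for 09:00-10:00. Bianca: not fully free for 09:00-10:00. Farrukh: free for 09:00-10:00.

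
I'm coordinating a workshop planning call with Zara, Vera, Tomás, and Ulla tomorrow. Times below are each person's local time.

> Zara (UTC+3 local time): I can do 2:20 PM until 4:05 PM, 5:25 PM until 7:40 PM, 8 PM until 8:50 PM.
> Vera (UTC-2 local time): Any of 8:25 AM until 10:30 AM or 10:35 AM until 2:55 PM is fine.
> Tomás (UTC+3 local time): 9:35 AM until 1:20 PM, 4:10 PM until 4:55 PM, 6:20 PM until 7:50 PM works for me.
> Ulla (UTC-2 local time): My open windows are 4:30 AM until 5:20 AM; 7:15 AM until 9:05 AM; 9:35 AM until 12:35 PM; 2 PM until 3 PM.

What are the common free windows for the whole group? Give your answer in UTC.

16:00-16:40

Zara in UTC: 11:20-13:05, 14:25-16:40, 17:00-17:50 (subtract 3h to convert from UTC+3).
Vera in UTC: 10:25-12:30, 12:35-16:55 (add 2h to convert from UTC-2).
Tomás in UTC: 06:35-10:20, 13:10-13:55, 15:20-16:50 (subtract 3h to convert from UTC+3).
Ulla in UTC: 06:30-07:20, 09:15-11:05, 11:35-14:35, 16:00-17:00 (add 2h to convert from UTC-2).
Zara ∩ Vera: 11:20-12:30, 12:35-13:05, 14:25-16:40.
Zara ∩ Vera ∩ Tomás: 15:20-16:40.
Zara ∩ Vera ∩ Tomás ∩ Ulla: 16:00-16:40.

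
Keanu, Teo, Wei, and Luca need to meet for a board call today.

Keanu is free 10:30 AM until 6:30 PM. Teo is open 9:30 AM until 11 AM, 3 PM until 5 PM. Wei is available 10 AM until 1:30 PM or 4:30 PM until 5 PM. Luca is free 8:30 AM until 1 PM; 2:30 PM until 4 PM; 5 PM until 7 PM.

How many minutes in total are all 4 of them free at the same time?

30

Keanu ∩ Teo: 10:30-11:00, 15:00-17:00.
Keanu ∩ Teo ∩ Wei: 10:30-11:00, 16:30-17:00.
Keanu ∩ Teo ∩ Wei ∩ Luca: 10:30-11:00.
So the common availability across everyone is 10:30-11:00.
That's a single block of 30 minutes.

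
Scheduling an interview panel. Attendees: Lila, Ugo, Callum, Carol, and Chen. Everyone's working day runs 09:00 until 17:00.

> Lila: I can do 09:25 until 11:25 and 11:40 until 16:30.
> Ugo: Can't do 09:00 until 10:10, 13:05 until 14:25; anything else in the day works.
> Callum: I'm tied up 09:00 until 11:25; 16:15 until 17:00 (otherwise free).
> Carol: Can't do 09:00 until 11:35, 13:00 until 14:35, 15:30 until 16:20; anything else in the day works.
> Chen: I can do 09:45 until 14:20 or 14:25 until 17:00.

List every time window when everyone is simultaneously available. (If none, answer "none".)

11:40-13:00, 14:35-15:30

Lila free: 09:25-11:25, 11:40-16:30.
Ugo free: 10:10-13:05, 14:25-17:00 (invert busy blocks within the working day).
Callum free: 11:25-16:15 (invert busy blocks within the working day).
Carol free: 11:35-13:00, 14:35-15:30, 16:20-17:00 (invert busy blocks within the working day).
Chen free: 09:45-14:20, 14:25-17:00.
Lila ∩ Ugo: 10:10-11:25, 11:40-13:05, 14:25-16:30.
Lila ∩ Ugo ∩ Callum: 11:40-13:05, 14:25-16:15.
Lila ∩ Ugo ∩ Callum ∩ Carol: 11:40-13:00, 14:35-15:30.
Lila ∩ Ugo ∩ Callum ∩ Carol ∩ Chen: 11:40-13:00, 14:35-15:30.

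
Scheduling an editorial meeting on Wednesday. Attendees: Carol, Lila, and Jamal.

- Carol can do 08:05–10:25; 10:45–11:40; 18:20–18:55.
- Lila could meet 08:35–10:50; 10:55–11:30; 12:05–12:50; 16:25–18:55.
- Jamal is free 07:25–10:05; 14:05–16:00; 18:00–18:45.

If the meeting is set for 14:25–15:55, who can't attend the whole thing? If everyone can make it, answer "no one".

Carol, Lila

Carol: not fully free for 14:25-15:55. Lila: not fully free for 14:25-15:55. Jamal: free for 14:25-15:55.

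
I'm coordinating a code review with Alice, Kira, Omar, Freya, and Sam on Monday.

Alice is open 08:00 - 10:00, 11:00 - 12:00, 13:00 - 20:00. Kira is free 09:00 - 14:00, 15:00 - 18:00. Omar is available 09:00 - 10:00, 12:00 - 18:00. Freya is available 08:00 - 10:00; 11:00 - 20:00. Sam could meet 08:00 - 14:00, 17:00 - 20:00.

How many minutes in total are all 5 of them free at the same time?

Alice ∩ Kira: 09:00-10:00, 11:00-12:00, 13:00-14:00, 15:00-18:00.
Alice ∩ Kira ∩ Omar: 09:00-10:00, 13:00-14:00, 15:00-18:00.
Alice ∩ Kira ∩ Omar ∩ Freya: 09:00-10:00, 13:00-14:00, 15:00-18:00.
Alice ∩ Kira ∩ Omar ∩ Freya ∩ Sam: 09:00-10:00, 13:00-14:00, 17:00-18:00.
Summing the common windows: 60 + 60 + 60 = 180 minutes.

180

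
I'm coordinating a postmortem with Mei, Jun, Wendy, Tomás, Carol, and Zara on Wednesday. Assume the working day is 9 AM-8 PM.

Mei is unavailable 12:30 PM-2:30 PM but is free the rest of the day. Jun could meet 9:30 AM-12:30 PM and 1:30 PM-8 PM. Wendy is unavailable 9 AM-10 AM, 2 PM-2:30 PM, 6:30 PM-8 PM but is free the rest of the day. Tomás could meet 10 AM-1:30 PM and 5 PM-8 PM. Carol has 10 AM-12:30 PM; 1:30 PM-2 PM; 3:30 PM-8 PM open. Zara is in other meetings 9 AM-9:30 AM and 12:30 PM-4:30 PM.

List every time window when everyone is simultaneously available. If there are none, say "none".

10:00-12:30, 17:00-18:30

Mei free: 09:00-12:30, 14:30-20:00 (invert busy blocks within the working day).
Jun free: 09:30-12:30, 13:30-20:00.
Wendy free: 10:00-14:00, 14:30-18:30 (invert busy blocks within the working day).
Tomás free: 10:00-13:30, 17:00-20:00.
Carol free: 10:00-12:30, 13:30-14:00, 15:30-20:00.
Zara free: 09:30-12:30, 16:30-20:00 (invert busy blocks within the working day).
Mei ∩ Jun: 09:30-12:30, 14:30-20:00.
Mei ∩ Jun ∩ Wendy: 10:00-12:30, 14:30-18:30.
Mei ∩ Jun ∩ Wendy ∩ Tomás: 10:00-12:30, 17:00-18:30.
Mei ∩ Jun ∩ Wendy ∩ Tomás ∩ Carol: 10:00-12:30, 17:00-18:30.
Mei ∩ Jun ∩ Wendy ∩ Tomás ∩ Carol ∩ Zara: 10:00-12:30, 17:00-18:30.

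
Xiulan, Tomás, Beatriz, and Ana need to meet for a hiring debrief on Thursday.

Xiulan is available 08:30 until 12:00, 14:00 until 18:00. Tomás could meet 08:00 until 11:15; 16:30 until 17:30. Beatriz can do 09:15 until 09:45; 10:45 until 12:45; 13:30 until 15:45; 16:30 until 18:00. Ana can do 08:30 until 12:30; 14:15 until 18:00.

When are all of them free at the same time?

Xiulan ∩ Tomás: 08:30-11:15, 16:30-17:30.
Xiulan ∩ Tomás ∩ Beatriz: 09:15-09:45, 10:45-11:15, 16:30-17:30.
Xiulan ∩ Tomás ∩ Beatriz ∩ Ana: 09:15-09:45, 10:45-11:15, 16:30-17:30.

09:15-09:45, 10:45-11:15, 16:30-17:30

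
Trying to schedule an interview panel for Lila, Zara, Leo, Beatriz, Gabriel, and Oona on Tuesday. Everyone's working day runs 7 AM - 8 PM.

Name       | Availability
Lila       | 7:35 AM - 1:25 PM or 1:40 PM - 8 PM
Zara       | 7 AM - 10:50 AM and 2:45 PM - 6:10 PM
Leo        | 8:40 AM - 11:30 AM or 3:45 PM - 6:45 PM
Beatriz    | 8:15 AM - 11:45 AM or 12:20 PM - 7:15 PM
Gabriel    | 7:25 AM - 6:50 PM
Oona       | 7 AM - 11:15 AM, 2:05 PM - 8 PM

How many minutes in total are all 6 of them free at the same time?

275

Lila ∩ Zara: 07:35-10:50, 14:45-18:10.
Lila ∩ Zara ∩ Leo: 08:40-10:50, 15:45-18:10.
Lila ∩ Zara ∩ Leo ∩ Beatriz: 08:40-10:50, 15:45-18:10.
Lila ∩ Zara ∩ Leo ∩ Beatriz ∩ Gabriel: 08:40-10:50, 15:45-18:10.
Lila ∩ Zara ∩ Leo ∩ Beatriz ∩ Gabriel ∩ Oona: 08:40-10:50, 15:45-18:10.
Summing the common windows: 130 + 145 = 275 minutes.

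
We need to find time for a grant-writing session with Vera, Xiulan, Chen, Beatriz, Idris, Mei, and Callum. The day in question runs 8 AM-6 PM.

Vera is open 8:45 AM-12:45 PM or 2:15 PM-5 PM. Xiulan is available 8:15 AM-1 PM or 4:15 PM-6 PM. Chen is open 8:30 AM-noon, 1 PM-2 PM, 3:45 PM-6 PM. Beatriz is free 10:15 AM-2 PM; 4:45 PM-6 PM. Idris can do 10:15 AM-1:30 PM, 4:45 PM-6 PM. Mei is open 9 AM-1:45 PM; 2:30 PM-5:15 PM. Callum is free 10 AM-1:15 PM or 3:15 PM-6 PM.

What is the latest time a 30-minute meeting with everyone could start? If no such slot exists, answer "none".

Vera ∩ Xiulan: 08:45-12:45, 16:15-17:00.
Vera ∩ Xiulan ∩ Chen: 08:45-12:00, 16:15-17:00.
Vera ∩ Xiulan ∩ Chen ∩ Beatriz: 10:15-12:00, 16:45-17:00.
Vera ∩ Xiulan ∩ Chen ∩ Beatriz ∩ Idris: 10:15-12:00, 16:45-17:00.
Vera ∩ Xiulan ∩ Chen ∩ Beatriz ∩ Idris ∩ Mei: 10:15-12:00, 16:45-17:00.
Vera ∩ Xiulan ∩ Chen ∩ Beatriz ∩ Idris ∩ Mei ∩ Callum: 10:15-12:00, 16:45-17:00.
Those are the intersection windows.
The last common window of at least 30 minutes is 10:15-12:00; a 30-minute meeting can start as late as 11:30 and still end by 12:00.

11:30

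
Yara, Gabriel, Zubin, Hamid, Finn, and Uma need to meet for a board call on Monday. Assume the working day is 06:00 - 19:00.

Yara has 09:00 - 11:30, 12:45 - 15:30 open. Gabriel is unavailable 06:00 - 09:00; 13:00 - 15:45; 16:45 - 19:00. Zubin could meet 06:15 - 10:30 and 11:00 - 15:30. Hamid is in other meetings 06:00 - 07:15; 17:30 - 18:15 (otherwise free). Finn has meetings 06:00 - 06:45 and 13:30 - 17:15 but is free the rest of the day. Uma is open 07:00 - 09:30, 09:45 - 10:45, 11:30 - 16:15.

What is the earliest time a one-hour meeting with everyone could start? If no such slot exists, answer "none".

none

Yara free: 09:00-11:30, 12:45-15:30.
Gabriel free: 09:00-13:00, 15:45-16:45 (invert busy blocks within the working day).
Zubin free: 06:15-10:30, 11:00-15:30.
Hamid free: 07:15-17:30, 18:15-19:00 (invert busy blocks within the working day).
Finn free: 06:45-13:30, 17:15-19:00 (invert busy blocks within the working day).
Uma free: 07:00-09:30, 09:45-10:45, 11:30-16:15.
Yara ∩ Gabriel: 09:00-11:30, 12:45-13:00.
Yara ∩ Gabriel ∩ Zubin: 09:00-10:30, 11:00-11:30, 12:45-13:00.
Yara ∩ Gabriel ∩ Zubin ∩ Hamid: 09:00-10:30, 11:00-11:30, 12:45-13:00.
Yara ∩ Gabriel ∩ Zubin ∩ Hamid ∩ Finn: 09:00-10:30, 11:00-11:30, 12:45-13:00.
Yara ∩ Gabriel ∩ Zubin ∩ Hamid ∩ Finn ∩ Uma: 09:00-09:30, 09:45-10:30, 12:45-13:00.
No common window is at least 60 minutes long.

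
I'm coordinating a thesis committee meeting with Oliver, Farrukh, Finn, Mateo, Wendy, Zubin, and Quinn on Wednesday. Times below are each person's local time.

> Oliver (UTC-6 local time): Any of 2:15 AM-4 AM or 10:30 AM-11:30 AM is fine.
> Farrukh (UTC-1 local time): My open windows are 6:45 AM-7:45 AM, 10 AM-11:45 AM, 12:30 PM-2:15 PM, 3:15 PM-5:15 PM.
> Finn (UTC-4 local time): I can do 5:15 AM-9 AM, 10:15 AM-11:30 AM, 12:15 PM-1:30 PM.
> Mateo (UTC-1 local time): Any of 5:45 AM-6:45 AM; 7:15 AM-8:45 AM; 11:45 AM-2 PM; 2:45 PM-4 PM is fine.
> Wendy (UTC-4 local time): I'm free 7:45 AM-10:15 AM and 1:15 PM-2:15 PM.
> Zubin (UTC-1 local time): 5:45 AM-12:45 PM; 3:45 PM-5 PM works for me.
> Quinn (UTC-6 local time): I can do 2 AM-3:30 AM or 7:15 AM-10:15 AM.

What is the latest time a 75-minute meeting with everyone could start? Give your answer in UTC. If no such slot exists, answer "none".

none

Oliver in UTC: 08:15-10:00, 16:30-17:30 (add 6h to convert from UTC-6).
Farrukh in UTC: 07:45-08:45, 11:00-12:45, 13:30-15:15, 16:15-18:15 (add 1h to convert from UTC-1).
Finn in UTC: 09:15-13:00, 14:15-15:30, 16:15-17:30 (add 4h to convert from UTC-4).
Mateo in UTC: 06:45-07:45, 08:15-09:45, 12:45-15:00, 15:45-17:00 (add 1h to convert from UTC-1).
Wendy in UTC: 11:45-14:15, 17:15-18:15 (add 4h to convert from UTC-4).
Zubin in UTC: 06:45-13:45, 16:45-18:00 (add 1h to convert from UTC-1).
Quinn in UTC: 08:00-09:30, 13:15-16:15 (add 6h to convert from UTC-6).
Oliver ∩ Farrukh: 08:15-08:45, 16:30-17:30.
Oliver ∩ Farrukh ∩ Finn: 16:30-17:30.
Oliver ∩ Farrukh ∩ Finn ∩ Mateo: 16:30-17:00.
Oliver ∩ Farrukh ∩ Finn ∩ Mateo ∩ Wendy: ∅.
Oliver ∩ Farrukh ∩ Finn ∩ Mateo ∩ Wendy ∩ Zubin: ∅.
Oliver ∩ Farrukh ∩ Finn ∩ Mateo ∩ Wendy ∩ Zubin ∩ Quinn: ∅.
There is no time when everyone is free.
No common window is at least 75 minutes long.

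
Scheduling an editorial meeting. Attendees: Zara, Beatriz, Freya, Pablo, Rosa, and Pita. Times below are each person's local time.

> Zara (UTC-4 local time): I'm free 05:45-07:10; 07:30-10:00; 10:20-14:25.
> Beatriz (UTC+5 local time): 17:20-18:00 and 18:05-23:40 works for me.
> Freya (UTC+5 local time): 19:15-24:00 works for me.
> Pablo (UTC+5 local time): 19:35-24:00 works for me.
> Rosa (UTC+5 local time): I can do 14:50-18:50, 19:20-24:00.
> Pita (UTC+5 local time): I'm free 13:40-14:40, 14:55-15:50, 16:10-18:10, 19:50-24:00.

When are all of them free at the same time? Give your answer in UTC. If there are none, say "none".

14:50-18:25

Zara in UTC: 09:45-11:10, 11:30-14:00, 14:20-18:25 (add 4h to convert from UTC-4).
Beatriz in UTC: 12:20-13:00, 13:05-18:40 (subtract 5h to convert from UTC+5).
Freya in UTC: 14:15-19:00 (subtract 5h to convert from UTC+5).
Pablo in UTC: 14:35-19:00 (subtract 5h to convert from UTC+5).
Rosa in UTC: 09:50-13:50, 14:20-19:00 (subtract 5h to convert from UTC+5).
Pita in UTC: 08:40-09:40, 09:55-10:50, 11:10-13:10, 14:50-19:00 (subtract 5h to convert from UTC+5).
Zara ∩ Beatriz: 12:20-13:00, 13:05-14:00, 14:20-18:25.
Zara ∩ Beatriz ∩ Freya: 14:20-18:25.
Zara ∩ Beatriz ∩ Freya ∩ Pablo: 14:35-18:25.
Zara ∩ Beatriz ∩ Freya ∩ Pablo ∩ Rosa: 14:35-18:25.
Zara ∩ Beatriz ∩ Freya ∩ Pablo ∩ Rosa ∩ Pita: 14:50-18:25.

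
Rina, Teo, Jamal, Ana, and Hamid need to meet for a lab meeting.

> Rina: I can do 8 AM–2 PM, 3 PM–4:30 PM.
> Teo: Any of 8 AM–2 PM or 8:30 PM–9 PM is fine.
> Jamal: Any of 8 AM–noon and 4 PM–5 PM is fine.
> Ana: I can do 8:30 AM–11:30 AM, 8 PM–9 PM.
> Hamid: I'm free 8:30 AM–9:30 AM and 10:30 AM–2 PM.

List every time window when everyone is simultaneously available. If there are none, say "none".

08:30-09:30, 10:30-11:30

Rina ∩ Teo: 08:00-14:00.
Rina ∩ Teo ∩ Jamal: 08:00-12:00.
Rina ∩ Teo ∩ Jamal ∩ Ana: 08:30-11:30.
Rina ∩ Teo ∩ Jamal ∩ Ana ∩ Hamid: 08:30-09:30, 10:30-11:30.
Those are the intersection windows.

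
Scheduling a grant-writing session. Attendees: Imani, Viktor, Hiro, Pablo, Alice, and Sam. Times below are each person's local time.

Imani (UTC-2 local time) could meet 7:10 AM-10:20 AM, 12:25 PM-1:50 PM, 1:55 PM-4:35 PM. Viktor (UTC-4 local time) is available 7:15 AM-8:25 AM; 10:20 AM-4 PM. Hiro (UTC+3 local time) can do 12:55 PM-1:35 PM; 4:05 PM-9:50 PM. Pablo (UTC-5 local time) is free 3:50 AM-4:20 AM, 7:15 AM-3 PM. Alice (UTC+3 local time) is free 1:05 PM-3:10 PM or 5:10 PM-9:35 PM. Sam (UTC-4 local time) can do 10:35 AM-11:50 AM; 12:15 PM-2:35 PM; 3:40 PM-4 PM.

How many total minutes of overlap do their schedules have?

Imani in UTC: 09:10-12:20, 14:25-15:50, 15:55-18:35 (add 2h to convert from UTC-2).
Viktor in UTC: 11:15-12:25, 14:20-20:00 (add 4h to convert from UTC-4).
Hiro in UTC: 09:55-10:35, 13:05-18:50 (subtract 3h to convert from UTC+3).
Pablo in UTC: 08:50-09:20, 12:15-20:00 (add 5h to convert from UTC-5).
Alice in UTC: 10:05-12:10, 14:10-18:35 (subtract 3h to convert from UTC+3).
Sam in UTC: 14:35-15:50, 16:15-18:35, 19:40-20:00 (add 4h to convert from UTC-4).
Imani ∩ Viktor: 11:15-12:20, 14:25-15:50, 15:55-18:35.
Imani ∩ Viktor ∩ Hiro: 14:25-15:50, 15:55-18:35.
Imani ∩ Viktor ∩ Hiro ∩ Pablo: 14:25-15:50, 15:55-18:35.
Imani ∩ Viktor ∩ Hiro ∩ Pablo ∩ Alice: 14:25-15:50, 15:55-18:35.
Imani ∩ Viktor ∩ Hiro ∩ Pablo ∩ Alice ∩ Sam: 14:35-15:50, 16:15-18:35.
Summing the common windows: 75 + 140 = 215 minutes.

215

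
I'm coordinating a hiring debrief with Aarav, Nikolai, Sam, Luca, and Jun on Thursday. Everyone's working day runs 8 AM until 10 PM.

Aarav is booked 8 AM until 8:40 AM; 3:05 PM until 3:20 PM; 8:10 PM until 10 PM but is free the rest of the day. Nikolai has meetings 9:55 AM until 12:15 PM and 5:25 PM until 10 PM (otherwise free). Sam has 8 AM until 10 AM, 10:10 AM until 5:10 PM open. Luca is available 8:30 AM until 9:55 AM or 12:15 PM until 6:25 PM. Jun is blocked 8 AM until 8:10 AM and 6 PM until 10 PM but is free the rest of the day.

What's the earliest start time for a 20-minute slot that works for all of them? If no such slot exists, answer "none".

08:40

Aarav free: 08:40-15:05, 15:20-20:10 (invert busy blocks within the working day).
Nikolai free: 08:00-09:55, 12:15-17:25 (invert busy blocks within the working day).
Sam free: 08:00-10:00, 10:10-17:10.
Luca free: 08:30-09:55, 12:15-18:25.
Jun free: 08:10-18:00 (invert busy blocks within the working day).
Aarav ∩ Nikolai: 08:40-09:55, 12:15-15:05, 15:20-17:25.
Aarav ∩ Nikolai ∩ Sam: 08:40-09:55, 12:15-15:05, 15:20-17:10.
Aarav ∩ Nikolai ∩ Sam ∩ Luca: 08:40-09:55, 12:15-15:05, 15:20-17:10.
Aarav ∩ Nikolai ∩ Sam ∩ Luca ∩ Jun: 08:40-09:55, 12:15-15:05, 15:20-17:10.
So the common availability across everyone is 08:40-09:55, 12:15-15:05, 15:20-17:10.
The first common window of at least 20 minutes is 08:40-09:55, so the earliest start is 08:40.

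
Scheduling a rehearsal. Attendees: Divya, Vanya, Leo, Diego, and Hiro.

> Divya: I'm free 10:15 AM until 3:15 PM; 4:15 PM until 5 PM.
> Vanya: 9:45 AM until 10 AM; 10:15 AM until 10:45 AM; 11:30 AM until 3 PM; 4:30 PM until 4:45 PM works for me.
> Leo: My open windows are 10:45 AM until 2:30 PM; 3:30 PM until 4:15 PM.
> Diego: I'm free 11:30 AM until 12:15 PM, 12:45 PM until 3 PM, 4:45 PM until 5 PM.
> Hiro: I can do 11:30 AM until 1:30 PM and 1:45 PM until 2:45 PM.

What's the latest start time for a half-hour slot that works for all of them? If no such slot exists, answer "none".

Divya ∩ Vanya: 10:15-10:45, 11:30-15:00, 16:30-16:45.
Divya ∩ Vanya ∩ Leo: 11:30-14:30.
Divya ∩ Vanya ∩ Leo ∩ Diego: 11:30-12:15, 12:45-14:30.
Divya ∩ Vanya ∩ Leo ∩ Diego ∩ Hiro: 11:30-12:15, 12:45-13:30, 13:45-14:30.
The last common window of at least 30 minutes is 13:45-14:30; a 30-minute meeting can start as late as 14:00 and still end by 14:30.

14:00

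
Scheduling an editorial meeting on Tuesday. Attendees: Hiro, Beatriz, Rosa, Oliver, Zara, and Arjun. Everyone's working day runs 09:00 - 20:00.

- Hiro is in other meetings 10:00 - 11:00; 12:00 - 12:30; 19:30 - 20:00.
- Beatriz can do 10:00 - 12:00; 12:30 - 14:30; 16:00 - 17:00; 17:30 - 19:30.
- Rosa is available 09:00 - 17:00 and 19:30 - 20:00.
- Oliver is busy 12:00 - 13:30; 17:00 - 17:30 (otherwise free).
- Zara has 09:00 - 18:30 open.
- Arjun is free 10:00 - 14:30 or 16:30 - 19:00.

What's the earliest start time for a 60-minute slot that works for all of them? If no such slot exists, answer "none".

Hiro free: 09:00-10:00, 11:00-12:00, 12:30-19:30 (invert busy blocks within the working day).
Beatriz free: 10:00-12:00, 12:30-14:30, 16:00-17:00, 17:30-19:30.
Rosa free: 09:00-17:00, 19:30-20:00.
Oliver free: 09:00-12:00, 13:30-17:00, 17:30-20:00 (invert busy blocks within the working day).
Zara free: 09:00-18:30.
Arjun free: 10:00-14:30, 16:30-19:00.
Hiro ∩ Beatriz: 11:00-12:00, 12:30-14:30, 16:00-17:00, 17:30-19:30.
Hiro ∩ Beatriz ∩ Rosa: 11:00-12:00, 12:30-14:30, 16:00-17:00.
Hiro ∩ Beatriz ∩ Rosa ∩ Oliver: 11:00-12:00, 13:30-14:30, 16:00-17:00.
Hiro ∩ Beatriz ∩ Rosa ∩ Oliver ∩ Zara: 11:00-12:00, 13:30-14:30, 16:00-17:00.
Hiro ∩ Beatriz ∩ Rosa ∩ Oliver ∩ Zara ∩ Arjun: 11:00-12:00, 13:30-14:30, 16:30-17:00.
The first common window of at least 60 minutes is 11:00-12:00, so the earliest start is 11:00.

11:00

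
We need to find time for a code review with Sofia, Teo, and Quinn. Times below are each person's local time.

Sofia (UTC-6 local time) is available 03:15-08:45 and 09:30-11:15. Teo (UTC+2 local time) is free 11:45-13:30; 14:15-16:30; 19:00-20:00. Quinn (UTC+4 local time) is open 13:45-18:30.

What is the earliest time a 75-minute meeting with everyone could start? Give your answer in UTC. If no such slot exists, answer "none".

09:45

Sofia in UTC: 09:15-14:45, 15:30-17:15 (add 6h to convert from UTC-6).
Teo in UTC: 09:45-11:30, 12:15-14:30, 17:00-18:00 (subtract 2h to convert from UTC+2).
Quinn in UTC: 09:45-14:30 (subtract 4h to convert from UTC+4).
Sofia ∩ Teo: 09:45-11:30, 12:15-14:30, 17:00-17:15.
Sofia ∩ Teo ∩ Quinn: 09:45-11:30, 12:15-14:30.
The first common window of at least 75 minutes is 09:45-11:30, so the earliest start is 09:45.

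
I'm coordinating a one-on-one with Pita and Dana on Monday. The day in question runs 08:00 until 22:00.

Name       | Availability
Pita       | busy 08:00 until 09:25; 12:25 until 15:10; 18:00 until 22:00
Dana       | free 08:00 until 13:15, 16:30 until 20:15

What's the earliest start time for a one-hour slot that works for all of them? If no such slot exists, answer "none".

Pita free: 09:25-12:25, 15:10-18:00 (invert busy blocks within the working day).
Dana free: 08:00-13:15, 16:30-20:15.
Pita ∩ Dana: 09:25-12:25, 16:30-18:00.
Those are the intersection windows.
The first common window of at least 60 minutes is 09:25-12:25, so the earliest start is 09:25.

09:25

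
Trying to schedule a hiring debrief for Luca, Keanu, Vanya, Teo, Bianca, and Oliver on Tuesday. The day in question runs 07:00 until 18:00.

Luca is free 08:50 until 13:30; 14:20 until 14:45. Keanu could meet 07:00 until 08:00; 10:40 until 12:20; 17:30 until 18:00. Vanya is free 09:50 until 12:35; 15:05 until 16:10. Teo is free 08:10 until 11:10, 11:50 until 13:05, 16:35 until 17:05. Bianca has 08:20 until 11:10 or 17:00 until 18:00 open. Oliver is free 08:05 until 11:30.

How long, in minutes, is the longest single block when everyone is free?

Luca ∩ Keanu: 10:40-12:20.
Luca ∩ Keanu ∩ Vanya: 10:40-12:20.
Luca ∩ Keanu ∩ Vanya ∩ Teo: 10:40-11:10, 11:50-12:20.
Luca ∩ Keanu ∩ Vanya ∩ Teo ∩ Bianca: 10:40-11:10.
Luca ∩ Keanu ∩ Vanya ∩ Teo ∩ Bianca ∩ Oliver: 10:40-11:10.
Those are the intersection windows.
The longest is 10:40-11:10 at 30 minutes.

30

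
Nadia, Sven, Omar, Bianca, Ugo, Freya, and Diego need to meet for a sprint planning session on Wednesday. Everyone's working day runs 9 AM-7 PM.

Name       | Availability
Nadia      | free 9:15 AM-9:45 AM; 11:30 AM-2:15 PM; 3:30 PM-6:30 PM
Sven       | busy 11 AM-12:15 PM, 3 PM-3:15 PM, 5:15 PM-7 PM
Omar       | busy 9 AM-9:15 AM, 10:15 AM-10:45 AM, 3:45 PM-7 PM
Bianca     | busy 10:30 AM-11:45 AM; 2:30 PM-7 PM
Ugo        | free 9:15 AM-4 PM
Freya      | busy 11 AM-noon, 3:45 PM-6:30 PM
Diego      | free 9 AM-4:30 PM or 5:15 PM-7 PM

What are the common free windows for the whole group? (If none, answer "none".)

09:15-09:45, 12:15-14:15

Nadia free: 09:15-09:45, 11:30-14:15, 15:30-18:30.
Sven free: 09:00-11:00, 12:15-15:00, 15:15-17:15 (invert busy blocks within the working day).
Omar free: 09:15-10:15, 10:45-15:45 (invert busy blocks within the working day).
Bianca free: 09:00-10:30, 11:45-14:30 (invert busy blocks within the working day).
Ugo free: 09:15-16:00.
Freya free: 09:00-11:00, 12:00-15:45, 18:30-19:00 (invert busy blocks within the working day).
Diego free: 09:00-16:30, 17:15-19:00.
Nadia ∩ Sven: 09:15-09:45, 12:15-14:15, 15:30-17:15.
Nadia ∩ Sven ∩ Omar: 09:15-09:45, 12:15-14:15, 15:30-15:45.
Nadia ∩ Sven ∩ Omar ∩ Bianca: 09:15-09:45, 12:15-14:15.
Nadia ∩ Sven ∩ Omar ∩ Bianca ∩ Ugo: 09:15-09:45, 12:15-14:15.
Nadia ∩ Sven ∩ Omar ∩ Bianca ∩ Ugo ∩ Freya: 09:15-09:45, 12:15-14:15.
Nadia ∩ Sven ∩ Omar ∩ Bianca ∩ Ugo ∩ Freya ∩ Diego: 09:15-09:45, 12:15-14:15.
So the common availability across everyone is 09:15-09:45, 12:15-14:15.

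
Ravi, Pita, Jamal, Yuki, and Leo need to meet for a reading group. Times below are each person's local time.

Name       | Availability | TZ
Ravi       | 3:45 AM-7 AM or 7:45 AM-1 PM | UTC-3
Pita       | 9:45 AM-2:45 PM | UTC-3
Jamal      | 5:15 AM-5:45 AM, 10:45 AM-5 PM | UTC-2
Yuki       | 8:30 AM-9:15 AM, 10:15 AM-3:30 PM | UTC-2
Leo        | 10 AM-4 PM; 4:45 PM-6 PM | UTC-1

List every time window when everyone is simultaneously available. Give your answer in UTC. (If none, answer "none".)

12:45-16:00

Ravi in UTC: 06:45-10:00, 10:45-16:00 (add 3h to convert from UTC-3).
Pita in UTC: 12:45-17:45 (add 3h to convert from UTC-3).
Jamal in UTC: 07:15-07:45, 12:45-19:00 (add 2h to convert from UTC-2).
Yuki in UTC: 10:30-11:15, 12:15-17:30 (add 2h to convert from UTC-2).
Leo in UTC: 11:00-17:00, 17:45-19:00 (add 1h to convert from UTC-1).
Ravi ∩ Pita: 12:45-16:00.
Ravi ∩ Pita ∩ Jamal: 12:45-16:00.
Ravi ∩ Pita ∩ Jamal ∩ Yuki: 12:45-16:00.
Ravi ∩ Pita ∩ Jamal ∩ Yuki ∩ Leo: 12:45-16:00.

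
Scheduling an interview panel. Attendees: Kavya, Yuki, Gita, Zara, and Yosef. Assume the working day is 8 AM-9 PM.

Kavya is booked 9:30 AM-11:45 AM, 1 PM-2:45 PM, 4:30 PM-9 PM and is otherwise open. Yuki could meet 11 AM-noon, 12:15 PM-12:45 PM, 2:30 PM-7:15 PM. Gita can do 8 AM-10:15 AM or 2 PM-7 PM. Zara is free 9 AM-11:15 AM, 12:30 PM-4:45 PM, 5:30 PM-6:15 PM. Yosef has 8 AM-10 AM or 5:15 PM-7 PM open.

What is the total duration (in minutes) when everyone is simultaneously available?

0

Kavya free: 08:00-09:30, 11:45-13:00, 14:45-16:30 (invert busy blocks within the working day).
Yuki free: 11:00-12:00, 12:15-12:45, 14:30-19:15.
Gita free: 08:00-10:15, 14:00-19:00.
Zara free: 09:00-11:15, 12:30-16:45, 17:30-18:15.
Yosef free: 08:00-10:00, 17:15-19:00.
Kavya ∩ Yuki: 11:45-12:00, 12:15-12:45, 14:45-16:30.
Kavya ∩ Yuki ∩ Gita: 14:45-16:30.
Kavya ∩ Yuki ∩ Gita ∩ Zara: 14:45-16:30.
Kavya ∩ Yuki ∩ Gita ∩ Zara ∩ Yosef: ∅.
There is no time when everyone is free.
There is no common window, so the total is 0 minutes.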